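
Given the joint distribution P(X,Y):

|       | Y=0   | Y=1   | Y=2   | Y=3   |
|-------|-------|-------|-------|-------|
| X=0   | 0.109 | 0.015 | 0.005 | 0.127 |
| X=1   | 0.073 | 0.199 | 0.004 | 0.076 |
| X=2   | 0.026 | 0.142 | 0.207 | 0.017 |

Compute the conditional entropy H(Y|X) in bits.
1.4533 bits

H(Y|X) = H(X,Y) - H(X)

H(X,Y) = -Σ_{x,y} P(x,y) log₂ P(x,y). Per-cell terms -P(x,y)·log₂P(x,y):
  X=0: 0.34854, 0.09088, 0.03822, 0.37809
  X=1: 0.27565, 0.46350, 0.03186, 0.28256
  X=2: 0.13690, 0.39988, 0.47037, 0.09993
Sum of the 12 terms: H(X,Y) = 3.0164 bits

Marginal of X (row sums):
  P(X=0) = 0.109 + 0.015 + 0.005 + 0.127 = 0.256
  P(X=1) = 0.073 + 0.199 + 0.004 + 0.076 = 0.352
  P(X=2) = 0.026 + 0.142 + 0.207 + 0.017 = 0.392
H(X) = -[0.256·log₂(0.256) + 0.352·log₂(0.352) + 0.392·log₂(0.392)]
  = 0.50324 + 0.53024 + 0.52962 = 1.5631 bits

H(Y|X) = H(X,Y) - H(X) = 3.0164 - 1.5631 = 1.4533 bits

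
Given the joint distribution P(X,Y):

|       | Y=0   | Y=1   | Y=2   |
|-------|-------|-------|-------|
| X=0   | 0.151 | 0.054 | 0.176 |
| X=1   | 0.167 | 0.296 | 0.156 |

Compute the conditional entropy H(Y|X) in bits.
1.4908 bits

H(Y|X) = H(X,Y) - H(X)

H(X,Y) = -Σ_{x,y} P(x,y) log₂ P(x,y). Per-cell terms -P(x,y)·log₂P(x,y):
  X=0: 0.4118343, 0.2273884, 0.4411181
  X=1: 0.4312074, 0.5198740, 0.4181396
Sum of the 6 terms: H(X,Y) = 2.449562 bits

Marginal of X (row sums):
  P(X=0) = 0.151 + 0.054 + 0.176 = 0.381
  P(X=1) = 0.167 + 0.296 + 0.156 = 0.619
H(X) = -[0.381·log₂(0.381) + 0.619·log₂(0.619)]
  = 0.5304042 + 0.4283410 = 0.958745 bits

H(Y|X) = H(X,Y) - H(X) = 2.449562 - 0.958745 = 1.4908 bits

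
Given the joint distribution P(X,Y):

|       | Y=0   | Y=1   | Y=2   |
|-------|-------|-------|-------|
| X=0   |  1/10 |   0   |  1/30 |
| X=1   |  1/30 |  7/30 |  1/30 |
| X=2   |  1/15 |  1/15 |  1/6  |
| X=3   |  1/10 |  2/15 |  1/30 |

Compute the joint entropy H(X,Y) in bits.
3.1479 bits

H(X,Y) = -Σ_{x,y} P(x,y) log₂ P(x,y). Per-cell terms -P(x,y)·log₂P(x,y):
  X=0: 0.332193, 0.000000, 0.163563
  X=1: 0.163563, 0.489892, 0.163563
  X=2: 0.260459, 0.260459, 0.430827
  X=3: 0.332193, 0.387585, 0.163563
  (cells with P = 0 contribute 0)
Sum of the 12 terms: H(X,Y) = 3.1479 bits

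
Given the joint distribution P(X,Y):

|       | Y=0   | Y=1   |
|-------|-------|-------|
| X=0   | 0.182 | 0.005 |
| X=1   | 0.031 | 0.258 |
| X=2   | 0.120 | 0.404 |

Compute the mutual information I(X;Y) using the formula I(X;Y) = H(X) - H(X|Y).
0.3359 bits

I(X;Y) = H(X) - H(X|Y)

Marginal of X (row sums):
  P(X=0) = 0.182 + 0.005 = 0.187
  P(X=1) = 0.031 + 0.258 = 0.289
  P(X=2) = 0.120 + 0.404 = 0.524
H(X) = -[0.187·log₂(0.187) + 0.289·log₂(0.289) + 0.524·log₂(0.524)]
  = 0.452332 + 0.517558 + 0.488557 = 1.45845 bits

Marginal of Y (column sums):
  P(Y=0) = 0.182 + 0.031 + 0.120 = 0.333
  P(Y=1) = 0.005 + 0.258 + 0.404 = 0.667
H(X|Y) = Σ_y P(y)·H(X|Y=y):
  Y=0: P(Y=0) = 0.333, P(X|Y=0) = (182/333, 31/333, 40/111) → H(X|Y=0) = 1.325848
  Y=1: P(Y=1) = 0.667, P(X|Y=1) = (5/667, 258/667, 404/667) → H(X|Y=1) = 1.021088
H(X|Y) = 0.333·1.325848 + 0.667·1.021088 = 1.12257 bits

I(X;Y) = H(X) - H(X|Y) = 1.45845 - 1.12257 = 0.3359 bits

Cross-check via I(X;Y) = H(X) + H(Y) - H(X,Y): computing H(Y) from the column sums and H(X,Y) from the 6 cells in the same way gives H(Y) = 0.91796 bits and H(X,Y) = 2.04053 bits, so
I(X;Y) = 1.45845 + 0.91796 - 2.04053 = 0.3359 bits ✓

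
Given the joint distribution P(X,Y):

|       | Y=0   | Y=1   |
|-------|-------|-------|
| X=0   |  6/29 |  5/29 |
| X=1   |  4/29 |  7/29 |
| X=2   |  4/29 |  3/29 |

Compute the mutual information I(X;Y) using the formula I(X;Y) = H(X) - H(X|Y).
0.0256 bits

I(X;Y) = H(X) - H(X|Y)

Marginal of X (row sums):
  P(X=0) = 6/29 + 5/29 = 11/29
  P(X=1) = 4/29 + 7/29 = 11/29
  P(X=2) = 4/29 + 3/29 = 7/29
H(X) = -[(11/29)·log₂(11/29) + (11/29)·log₂(11/29) + (7/29)·log₂(7/29)]
  = 0.530484 + 0.530484 + 0.494979 = 1.55595 bits

Marginal of Y (column sums):
  P(Y=0) = 6/29 + 4/29 + 4/29 = 14/29
  P(Y=1) = 5/29 + 7/29 + 3/29 = 15/29
H(X|Y) = Σ_y P(y)·H(X|Y=y):
  Y=0: P(Y=0) = 14/29, P(X|Y=0) = (3/7, 2/7, 2/7) → H(X|Y=0) = 1.556657
  Y=1: P(Y=1) = 15/29, P(X|Y=1) = (1/3, 7/15, 1/5) → H(X|Y=1) = 1.505823
H(X|Y) = (14/29)·1.556657 + (15/29)·1.505823 = 1.53036 bits

I(X;Y) = H(X) - H(X|Y) = 1.55595 - 1.53036 = 0.0256 bits

Cross-check via I(X;Y) = H(X) + H(Y) - H(X,Y): computing H(Y) from the column sums and H(X,Y) from the 6 cells in the same way gives H(Y) = 0.99914 bits and H(X,Y) = 2.52951 bits, so
I(X;Y) = 1.55595 + 0.99914 - 2.52951 = 0.0256 bits ✓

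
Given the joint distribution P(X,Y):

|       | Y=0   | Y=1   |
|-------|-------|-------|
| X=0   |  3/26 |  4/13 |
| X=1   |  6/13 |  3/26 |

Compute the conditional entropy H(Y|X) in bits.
0.7741 bits

H(Y|X) = H(X,Y) - H(X)

H(X,Y) = -Σ_{x,y} P(x,y) log₂ P(x,y). Per-cell terms -P(x,y)·log₂P(x,y):
  X=0: 0.35948, 0.52321
  X=1: 0.51484, 0.35948
Sum of the 4 terms: H(X,Y) = 1.7570 bits

Marginal of X (row sums):
  P(X=0) = 3/26 + 4/13 = 11/26
  P(X=1) = 6/13 + 3/26 = 15/26
H(X) = -[(11/26)·log₂(11/26) + (15/26)·log₂(15/26)]
  = 0.52504 + 0.45782 = 0.9829 bits

H(Y|X) = H(X,Y) - H(X) = 1.7570 - 0.9829 = 0.7741 bits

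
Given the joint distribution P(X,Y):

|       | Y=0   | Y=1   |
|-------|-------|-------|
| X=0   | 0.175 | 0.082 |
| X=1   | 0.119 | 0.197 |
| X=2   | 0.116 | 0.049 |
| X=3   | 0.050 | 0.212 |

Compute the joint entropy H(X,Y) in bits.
2.8273 bits

H(X,Y) = -Σ_{x,y} P(x,y) log₂ P(x,y). Per-cell terms -P(x,y)·log₂P(x,y):
  X=0: 0.4401, 0.2959
  X=1: 0.3654, 0.4617
  X=2: 0.3605, 0.2132
  X=3: 0.2161, 0.4744
Sum of the 8 terms: H(X,Y) = 2.8273 bits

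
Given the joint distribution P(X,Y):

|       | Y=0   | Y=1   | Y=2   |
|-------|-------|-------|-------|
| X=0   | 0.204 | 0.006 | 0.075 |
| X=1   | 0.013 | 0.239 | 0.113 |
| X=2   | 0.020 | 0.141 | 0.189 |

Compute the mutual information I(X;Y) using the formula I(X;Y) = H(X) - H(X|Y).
0.4414 bits

I(X;Y) = H(X) - H(X|Y)

Marginal of X (row sums):
  P(X=0) = 0.204 + 0.006 + 0.075 = 0.285
  P(X=1) = 0.013 + 0.239 + 0.113 = 0.365
  P(X=2) = 0.020 + 0.141 + 0.189 = 0.350
H(X) = -[0.285·log₂(0.285) + 0.365·log₂(0.365) + 0.350·log₂(0.350)]
  = 0.51613 + 0.53072 + 0.53010 = 1.57695 bits

Marginal of Y (column sums):
  P(Y=0) = 0.204 + 0.013 + 0.020 = 0.237
  P(Y=1) = 0.006 + 0.239 + 0.141 = 0.386
  P(Y=2) = 0.075 + 0.113 + 0.189 = 0.377
H(X|Y) = Σ_y P(y)·H(X|Y=y):
  Y=0: P(Y=0) = 0.237, P(X|Y=0) = (68/79, 13/237, 20/237) → H(X|Y=0) = 0.71693
  Y=1: P(Y=1) = 0.386, P(X|Y=1) = (3/193, 239/386, 141/386) → H(X|Y=1) = 1.05232
  Y=2: P(Y=2) = 0.377, P(X|Y=2) = (75/377, 113/377, 189/377) → H(X|Y=2) = 1.48387
H(X|Y) = 0.237·0.71693 + 0.386·1.05232 + 0.377·1.48387 = 1.13553 bits

I(X;Y) = H(X) - H(X|Y) = 1.57695 - 1.13553 = 0.4414 bits

Cross-check via I(X;Y) = H(X) + H(Y) - H(X,Y): computing H(Y) from the column sums and H(X,Y) from the 9 cells in the same way gives H(Y) = 1.55294 bits and H(X,Y) = 2.68847 bits, so
I(X;Y) = 1.57695 + 1.55294 - 2.68847 = 0.4414 bits ✓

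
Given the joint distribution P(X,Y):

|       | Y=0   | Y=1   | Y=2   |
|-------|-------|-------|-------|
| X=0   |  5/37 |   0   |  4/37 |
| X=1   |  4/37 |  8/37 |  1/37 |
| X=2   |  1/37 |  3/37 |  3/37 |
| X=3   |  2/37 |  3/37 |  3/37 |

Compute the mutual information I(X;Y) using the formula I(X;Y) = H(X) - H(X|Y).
0.2896 bits

I(X;Y) = H(X) - H(X|Y)

Marginal of X (row sums):
  P(X=0) = 5/37 + 0 + 4/37 = 9/37
  P(X=1) = 4/37 + 8/37 + 1/37 = 13/37
  P(X=2) = 1/37 + 3/37 + 3/37 = 7/37
  P(X=3) = 2/37 + 3/37 + 3/37 = 8/37
H(X) = -[(9/37)·log₂(9/37) + (13/37)·log₂(13/37) + (7/37)·log₂(7/37) + (8/37)·log₂(8/37)]
  = 0.496101 + 0.530194 + 0.454451 + 0.477720 = 1.95847 bits

Marginal of Y (column sums):
  P(Y=0) = 5/37 + 4/37 + 1/37 + 2/37 = 12/37
  P(Y=1) = 0 + 8/37 + 3/37 + 3/37 = 14/37
  P(Y=2) = 4/37 + 1/37 + 3/37 + 3/37 = 11/37
H(X|Y) = Σ_y P(y)·H(X|Y=y):
  Y=0: P(Y=0) = 12/37, P(X|Y=0) = (5/12, 1/3, 1/12, 1/6) → H(X|Y=0) = 1.784159
  Y=1: P(Y=1) = 14/37, P(X|Y=1) = (0, 4/7, 3/14, 3/14) → H(X|Y=1) = 1.413800
  Y=2: P(Y=2) = 11/37, P(X|Y=2) = (4/11, 1/11, 3/11, 3/11) → H(X|Y=2) = 1.867634
H(X|Y) = (12/37)·1.784159 + (14/37)·1.413800 + (11/37)·1.867634 = 1.66884 bits

I(X;Y) = H(X) - H(X|Y) = 1.95847 - 1.66884 = 0.2896 bits

Cross-check via I(X;Y) = H(X) + H(Y) - H(X,Y): computing H(Y) from the column sums and H(X,Y) from the 12 cells in the same way gives H(Y) = 1.57766 bits and H(X,Y) = 3.24650 bits, so
I(X;Y) = 1.95847 + 1.57766 - 3.24650 = 0.2896 bits ✓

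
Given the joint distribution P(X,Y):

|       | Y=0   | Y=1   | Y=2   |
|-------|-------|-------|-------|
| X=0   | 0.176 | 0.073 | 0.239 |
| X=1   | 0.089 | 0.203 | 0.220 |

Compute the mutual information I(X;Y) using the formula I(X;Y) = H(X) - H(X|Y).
0.0671 bits

I(X;Y) = H(X) - H(X|Y)

Marginal of X (row sums):
  P(X=0) = 0.176 + 0.073 + 0.239 = 0.488
  P(X=1) = 0.089 + 0.203 + 0.220 = 0.512
H(X) = -[0.488·log₂(0.488) + 0.512·log₂(0.512)]
  = 0.5051 + 0.4945 = 0.9996 bits

Marginal of Y (column sums):
  P(Y=0) = 0.176 + 0.089 = 0.265
  P(Y=1) = 0.073 + 0.203 = 0.276
  P(Y=2) = 0.239 + 0.220 = 0.459
H(X|Y) = Σ_y P(y)·H(X|Y=y):
  Y=0: P(Y=0) = 0.265, P(X|Y=0) = (176/265, 89/265) → H(X|Y=0) = 0.9208
  Y=1: P(Y=1) = 0.276, P(X|Y=1) = (73/276, 203/276) → H(X|Y=1) = 0.8335
  Y=2: P(Y=2) = 0.459, P(X|Y=2) = (239/459, 220/459) → H(X|Y=2) = 0.9988
H(X|Y) = 0.265·0.9208 + 0.276·0.8335 + 0.459·0.9988 = 0.9325 bits

I(X;Y) = H(X) - H(X|Y) = 0.9996 - 0.9325 = 0.0671 bits

Cross-check via I(X;Y) = H(X) + H(Y) - H(X,Y): computing H(Y) from the column sums and H(X,Y) from the 6 cells in the same way gives H(Y) = 1.5360 bits and H(X,Y) = 2.4685 bits, so
I(X;Y) = 0.9996 + 1.5360 - 2.4685 = 0.0671 bits ✓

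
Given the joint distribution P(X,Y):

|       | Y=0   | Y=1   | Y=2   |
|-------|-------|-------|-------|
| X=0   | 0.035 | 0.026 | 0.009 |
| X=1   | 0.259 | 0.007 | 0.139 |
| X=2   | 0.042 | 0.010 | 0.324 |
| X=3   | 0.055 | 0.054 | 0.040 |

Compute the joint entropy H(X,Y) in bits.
2.7466 bits

H(X,Y) = -Σ_{x,y} P(x,y) log₂ P(x,y). Per-cell terms -P(x,y)·log₂P(x,y):
  X=0: 0.1693, 0.1369, 0.0612
  X=1: 0.5048, 0.0501, 0.3957
  X=2: 0.1921, 0.0664, 0.5268
  X=3: 0.2301, 0.2274, 0.1858
Sum of the 12 terms: H(X,Y) = 2.7466 bits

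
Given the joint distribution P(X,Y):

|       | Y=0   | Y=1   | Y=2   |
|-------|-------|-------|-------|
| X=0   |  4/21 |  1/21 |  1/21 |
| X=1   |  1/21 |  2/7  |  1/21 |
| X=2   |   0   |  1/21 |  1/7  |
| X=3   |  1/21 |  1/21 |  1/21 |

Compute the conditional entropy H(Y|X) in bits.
1.1429 bits

H(Y|X) = H(X,Y) - H(X)

H(X,Y) = -Σ_{x,y} P(x,y) log₂ P(x,y). Per-cell terms -P(x,y)·log₂P(x,y):
  X=0: 0.45568, 0.20916, 0.20916
  X=1: 0.20916, 0.51639, 0.20916
  X=2: 0.00000, 0.20916, 0.40105
  X=3: 0.20916, 0.20916, 0.20916
  (cells with P = 0 contribute 0)
Sum of the 12 terms: H(X,Y) = 3.0464 bits

Marginal of X (row sums):
  P(X=0) = 4/21 + 1/21 + 1/21 = 2/7
  P(X=1) = 1/21 + 2/7 + 1/21 = 8/21
  P(X=2) = 0 + 1/21 + 1/7 = 4/21
  P(X=3) = 1/21 + 1/21 + 1/21 = 1/7
H(X) = -[(2/7)·log₂(2/7) + (8/21)·log₂(8/21) + (4/21)·log₂(4/21) + (1/7)·log₂(1/7)]
  = 0.51639 + 0.53041 + 0.45568 + 0.40105 = 1.9035 bits

H(Y|X) = H(X,Y) - H(X) = 3.0464 - 1.9035 = 1.1429 bits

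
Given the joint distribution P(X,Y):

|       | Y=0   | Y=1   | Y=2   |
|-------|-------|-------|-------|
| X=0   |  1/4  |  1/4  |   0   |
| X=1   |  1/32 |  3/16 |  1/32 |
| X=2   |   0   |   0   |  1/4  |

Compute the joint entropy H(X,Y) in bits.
2.2653 bits

H(X,Y) = -Σ_{x,y} P(x,y) log₂ P(x,y). Per-cell terms -P(x,y)·log₂P(x,y):
  X=0: 0.50000, 0.50000, 0.00000
  X=1: 0.15625, 0.45282, 0.15625
  X=2: 0.00000, 0.00000, 0.50000
  (cells with P = 0 contribute 0)
Sum of the 9 terms: H(X,Y) = 2.2653 bits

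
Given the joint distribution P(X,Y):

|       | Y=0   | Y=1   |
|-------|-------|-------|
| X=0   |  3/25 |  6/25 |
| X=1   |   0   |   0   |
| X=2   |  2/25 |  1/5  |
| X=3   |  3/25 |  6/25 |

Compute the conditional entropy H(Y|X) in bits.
0.9028 bits

H(Y|X) = H(X,Y) - H(X)

H(X,Y) = -Σ_{x,y} P(x,y) log₂ P(x,y). Per-cell terms -P(x,y)·log₂P(x,y):
  X=0: 0.36707, 0.49413
  X=1: 0.00000, 0.00000
  X=2: 0.29151, 0.46439
  X=3: 0.36707, 0.49413
  (cells with P = 0 contribute 0)
Sum of the 8 terms: H(X,Y) = 2.4783 bits

Marginal of X (row sums):
  P(X=0) = 3/25 + 6/25 = 9/25
  P(X=1) = 0 + 0 = 0
  P(X=2) = 2/25 + 1/5 = 7/25
  P(X=3) = 3/25 + 6/25 = 9/25
H(X) = -[(9/25)·log₂(9/25) + (7/25)·log₂(7/25) + (9/25)·log₂(9/25)]   (outcomes with P = 0 contribute 0)
  = 0.53062 + 0.51422 + 0.53062 = 1.5755 bits

H(Y|X) = H(X,Y) - H(X) = 2.4783 - 1.5755 = 0.9028 bits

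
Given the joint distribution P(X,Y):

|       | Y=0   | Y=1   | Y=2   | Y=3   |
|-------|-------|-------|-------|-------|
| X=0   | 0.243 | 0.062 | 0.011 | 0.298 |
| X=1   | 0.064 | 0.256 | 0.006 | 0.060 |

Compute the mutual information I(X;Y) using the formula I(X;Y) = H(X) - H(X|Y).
0.2597 bits

I(X;Y) = H(X) - H(X|Y)

Marginal of X (row sums):
  P(X=0) = 0.243 + 0.062 + 0.011 + 0.298 = 0.614
  P(X=1) = 0.064 + 0.256 + 0.006 + 0.060 = 0.386
H(X) = -[0.614·log₂(0.614) + 0.386·log₂(0.386)]
  = 0.4321 + 0.5301 = 0.9622 bits

Marginal of Y (column sums):
  P(Y=0) = 0.243 + 0.064 = 0.307
  P(Y=1) = 0.062 + 0.256 = 0.318
  P(Y=2) = 0.011 + 0.006 = 0.017
  P(Y=3) = 0.298 + 0.060 = 0.358
H(X|Y) = Σ_y P(y)·H(X|Y=y):
  Y=0: P(Y=0) = 0.307, P(X|Y=0) = (243/307, 64/307) → H(X|Y=0) = 0.7385
  Y=1: P(Y=1) = 0.318, P(X|Y=1) = (31/159, 128/159) → H(X|Y=1) = 0.7118
  Y=2: P(Y=2) = 0.017, P(X|Y=2) = (11/17, 6/17) → H(X|Y=2) = 0.9367
  Y=3: P(Y=3) = 0.358, P(X|Y=3) = (149/179, 30/179) → H(X|Y=3) = 0.6522
H(X|Y) = 0.307·0.7385 + 0.318·0.7118 + 0.017·0.9367 + 0.358·0.6522 = 0.7025 bits

I(X;Y) = H(X) - H(X|Y) = 0.9622 - 0.7025 = 0.2597 bits

Cross-check via I(X;Y) = H(X) + H(Y) - H(X,Y): computing H(Y) from the column sums and H(X,Y) from the 8 cells in the same way gives H(Y) = 1.6791 bits and H(X,Y) = 2.3816 bits, so
I(X;Y) = 0.9622 + 1.6791 - 2.3816 = 0.2597 bits ✓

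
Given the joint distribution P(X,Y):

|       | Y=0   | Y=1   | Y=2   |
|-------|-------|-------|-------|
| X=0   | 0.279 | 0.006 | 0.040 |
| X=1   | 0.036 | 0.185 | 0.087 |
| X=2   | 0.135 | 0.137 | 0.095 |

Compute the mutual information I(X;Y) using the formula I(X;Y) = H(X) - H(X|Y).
0.3301 bits

I(X;Y) = H(X) - H(X|Y)

Marginal of X (row sums):
  P(X=0) = 0.279 + 0.006 + 0.040 = 0.325
  P(X=1) = 0.036 + 0.185 + 0.087 = 0.308
  P(X=2) = 0.135 + 0.137 + 0.095 = 0.367
H(X) = -[0.325·log₂(0.325) + 0.308·log₂(0.308) + 0.367·log₂(0.367)]
  = 0.52698 + 0.52329 + 0.53074 = 1.58101 bits

Marginal of Y (column sums):
  P(Y=0) = 0.279 + 0.036 + 0.135 = 0.450
  P(Y=1) = 0.006 + 0.185 + 0.137 = 0.328
  P(Y=2) = 0.040 + 0.087 + 0.095 = 0.222
H(X|Y) = Σ_y P(y)·H(X|Y=y):
  Y=0: P(Y=0) = 0.450, P(X|Y=0) = (31/50, 2/25, 3/10) → H(X|Y=0) = 1.24019
  Y=1: P(Y=1) = 0.328, P(X|Y=1) = (3/164, 185/328, 137/328) → H(X|Y=1) = 1.09766
  Y=2: P(Y=2) = 0.222, P(X|Y=2) = (20/111, 29/74, 95/222) → H(X|Y=2) = 1.49915
H(X|Y) = 0.450·1.24019 + 0.328·1.09766 + 0.222·1.49915 = 1.25093 bits

I(X;Y) = H(X) - H(X|Y) = 1.58101 - 1.25093 = 0.3301 bits

Cross-check via I(X;Y) = H(X) + H(Y) - H(X,Y): computing H(Y) from the column sums and H(X,Y) from the 9 cells in the same way gives H(Y) = 1.52795 bits and H(X,Y) = 2.77887 bits, so
I(X;Y) = 1.58101 + 1.52795 - 2.77887 = 0.3301 bits ✓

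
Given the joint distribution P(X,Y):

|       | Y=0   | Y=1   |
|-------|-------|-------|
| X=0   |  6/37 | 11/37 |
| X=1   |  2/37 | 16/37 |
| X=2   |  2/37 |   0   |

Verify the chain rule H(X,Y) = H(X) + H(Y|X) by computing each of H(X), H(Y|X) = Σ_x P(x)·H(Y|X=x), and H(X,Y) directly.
H(X) = 1.2488 bits, H(Y|X) = 0.6752 bits, H(X,Y) = 1.9240 bits

Marginal of X (row sums):
  P(X=0) = 6/37 + 11/37 = 17/37
  P(X=1) = 2/37 + 16/37 = 18/37
  P(X=2) = 2/37 + 0 = 2/37
H(X) = -[(17/37)·log₂(17/37) + (18/37)·log₂(18/37) + (2/37)·log₂(2/37)]
  = 0.51551 + 0.50572 + 0.22754 = 1.2488 bits

H(Y|X) = Σ_x P(x)·H(Y|X=x):
  X=0: P(X=0) = 17/37, P(Y|X=0) = (6/17, 11/17) → H(Y|X=0) = 0.93667
  X=1: P(X=1) = 18/37, P(Y|X=1) = (1/9, 8/9) → H(Y|X=1) = 0.50326
  X=2: P(X=2) = 2/37, P(Y|X=2) = (1, 0) → H(Y|X=2) = 0.00000
H(Y|X) = (17/37)·0.93667 + (18/37)·0.50326 + (2/37)·0.00000 = 0.6752 bits

H(X,Y) = -Σ_{x,y} P(x,y) log₂ P(x,y). Per-cell terms -P(x,y)·log₂P(x,y):
  X=0: 0.42559, 0.52028
  X=1: 0.22754, 0.52301
  X=2: 0.22754, 0.00000
  (cells with P = 0 contribute 0)
Sum of the 6 terms: H(X,Y) = 1.9240 bits

Chain rule check:
  H(X) + H(Y|X) = 1.2488 + 0.6752 = 1.9240 bits
  H(X,Y) = 1.9240 bits
✓ Chain rule verified.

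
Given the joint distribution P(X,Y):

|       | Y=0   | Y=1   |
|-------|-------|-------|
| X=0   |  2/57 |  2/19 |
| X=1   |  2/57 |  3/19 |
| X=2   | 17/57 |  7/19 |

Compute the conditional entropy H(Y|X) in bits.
0.9072 bits

H(Y|X) = H(X,Y) - H(X)

H(X,Y) = -Σ_{x,y} P(x,y) log₂ P(x,y). Per-cell terms -P(x,y)·log₂P(x,y):
  X=0: 0.16958, 0.34189
  X=1: 0.16958, 0.42047
  X=2: 0.52057, 0.53074
Sum of the 6 terms: H(X,Y) = 2.1528 bits

Marginal of X (row sums):
  P(X=0) = 2/57 + 2/19 = 8/57
  P(X=1) = 2/57 + 3/19 = 11/57
  P(X=2) = 17/57 + 7/19 = 2/3
H(X) = -[(8/57)·log₂(8/57) + (11/57)·log₂(11/57) + (2/3)·log₂(2/3)]
  = 0.39760 + 0.45804 + 0.38998 = 1.2456 bits

H(Y|X) = H(X,Y) - H(X) = 2.1528 - 1.2456 = 0.9072 bits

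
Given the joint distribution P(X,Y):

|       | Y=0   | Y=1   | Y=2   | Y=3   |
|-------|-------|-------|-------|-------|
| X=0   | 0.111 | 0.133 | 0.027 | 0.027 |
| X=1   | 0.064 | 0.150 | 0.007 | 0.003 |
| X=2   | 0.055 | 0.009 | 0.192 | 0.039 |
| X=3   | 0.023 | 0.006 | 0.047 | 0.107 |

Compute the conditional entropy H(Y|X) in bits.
1.4410 bits

H(Y|X) = H(X,Y) - H(X)

H(X,Y) = -Σ_{x,y} P(x,y) log₂ P(x,y). Per-cell terms -P(x,y)·log₂P(x,y):
  X=0: 0.352022, 0.387097, 0.140694, 0.140694
  X=1: 0.253810, 0.410545, 0.050109, 0.025142
  X=2: 0.230143, 0.061163, 0.457118, 0.182535
  X=3: 0.125171, 0.044285, 0.207326, 0.345002
Sum of the 16 terms: H(X,Y) = 3.41286 bits

Marginal of X (row sums):
  P(X=0) = 0.111 + 0.133 + 0.027 + 0.027 = 0.298
  P(X=1) = 0.064 + 0.150 + 0.007 + 0.003 = 0.224
  P(X=2) = 0.055 + 0.009 + 0.192 + 0.039 = 0.295
  P(X=3) = 0.023 + 0.006 + 0.047 + 0.107 = 0.183
H(X) = -[0.298·log₂(0.298) + 0.224·log₂(0.224) + 0.295·log₂(0.295) + 0.183·log₂(0.183)]
  = 0.520491 + 0.483488 + 0.519558 + 0.448365 = 1.97190 bits

H(Y|X) = H(X,Y) - H(X) = 3.41286 - 1.97190 = 1.4410 bits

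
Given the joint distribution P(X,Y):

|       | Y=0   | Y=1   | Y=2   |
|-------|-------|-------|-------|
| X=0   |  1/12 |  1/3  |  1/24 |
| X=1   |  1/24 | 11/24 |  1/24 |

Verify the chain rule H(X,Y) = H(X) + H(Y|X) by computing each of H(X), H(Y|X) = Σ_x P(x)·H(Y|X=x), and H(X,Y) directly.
H(X) = 0.9950 bits, H(Y|X) = 0.9211 bits, H(X,Y) = 1.9161 bits

Marginal of X (row sums):
  P(X=0) = 1/12 + 1/3 + 1/24 = 11/24
  P(X=1) = 1/24 + 11/24 + 1/24 = 13/24
H(X) = -[(11/24)·log₂(11/24) + (13/24)·log₂(13/24)]
  = 0.51587 + 0.47912 = 0.9950 bits

H(Y|X) = Σ_x P(x)·H(Y|X=x):
  X=0: P(X=0) = 11/24, P(Y|X=0) = (2/11, 8/11, 1/11) → H(Y|X=0) = 1.09580
  X=1: P(X=1) = 13/24, P(Y|X=1) = (1/13, 11/13, 1/13) → H(Y|X=1) = 0.77323
H(Y|X) = (11/24)·1.09580 + (13/24)·0.77323 = 0.9211 bits

H(X,Y) = -Σ_{x,y} P(x,y) log₂ P(x,y). Per-cell terms -P(x,y)·log₂P(x,y):
  X=0: 0.29875, 0.52832, 0.19104
  X=1: 0.19104, 0.51587, 0.19104
Sum of the 6 terms: H(X,Y) = 1.9161 bits

Chain rule check:
  H(X) + H(Y|X) = 0.9950 + 0.9211 = 1.9161 bits
  H(X,Y) = 1.9161 bits
✓ Chain rule verified.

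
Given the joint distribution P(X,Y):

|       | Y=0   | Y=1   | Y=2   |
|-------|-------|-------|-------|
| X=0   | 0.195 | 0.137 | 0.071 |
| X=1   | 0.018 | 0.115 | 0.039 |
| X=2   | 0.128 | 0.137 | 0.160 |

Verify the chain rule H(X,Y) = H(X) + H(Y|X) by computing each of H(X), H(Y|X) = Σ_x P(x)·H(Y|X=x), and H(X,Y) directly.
H(X) = 1.4898 bits, H(Y|X) = 1.4751 bits, H(X,Y) = 2.9649 bits

Marginal of X (row sums):
  P(X=0) = 0.195 + 0.137 + 0.071 = 0.403
  P(X=1) = 0.018 + 0.115 + 0.039 = 0.172
  P(X=2) = 0.128 + 0.137 + 0.160 = 0.425
H(X) = -[0.403·log₂(0.403) + 0.172·log₂(0.172) + 0.425·log₂(0.425)]
  = 0.52839 + 0.43680 + 0.52465 = 1.4898 bits

H(Y|X) = Σ_x P(x)·H(Y|X=x):
  X=0: P(X=0) = 0.403, P(Y|X=0) = (15/31, 137/403, 71/403) → H(Y|X=0) = 1.47724
  X=1: P(X=1) = 0.172, P(Y|X=1) = (9/86, 115/172, 39/172) → H(Y|X=1) = 1.21452
  X=2: P(X=2) = 0.425, P(Y|X=2) = (128/425, 137/425, 32/85) → H(Y|X=2) = 1.57852
H(Y|X) = 0.403·1.47724 + 0.172·1.21452 + 0.425·1.57852 = 1.4751 bits

H(X,Y) = -Σ_{x,y} P(x,y) log₂ P(x,y). Per-cell terms -P(x,y)·log₂P(x,y):
  X=0: 0.45990, 0.39288, 0.27094
  X=1: 0.10433, 0.35883, 0.18253
  X=2: 0.37962, 0.39288, 0.42302
Sum of the 9 terms: H(X,Y) = 2.9649 bits

Chain rule check:
  H(X) + H(Y|X) = 1.4898 + 1.4751 = 2.9649 bits
  H(X,Y) = 2.9649 bits
✓ Chain rule verified.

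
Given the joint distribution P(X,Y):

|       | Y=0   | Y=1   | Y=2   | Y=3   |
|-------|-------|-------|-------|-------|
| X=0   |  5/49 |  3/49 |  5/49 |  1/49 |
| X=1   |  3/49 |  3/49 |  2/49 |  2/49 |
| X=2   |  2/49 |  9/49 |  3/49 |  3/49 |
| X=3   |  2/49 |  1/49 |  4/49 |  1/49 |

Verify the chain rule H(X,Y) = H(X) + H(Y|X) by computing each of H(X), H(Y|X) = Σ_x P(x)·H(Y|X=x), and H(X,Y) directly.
H(X) = 1.9411 bits, H(Y|X) = 1.8058 bits, H(X,Y) = 3.7469 bits

Marginal of X (row sums):
  P(X=0) = 5/49 + 3/49 + 5/49 + 1/49 = 2/7
  P(X=1) = 3/49 + 3/49 + 2/49 + 2/49 = 10/49
  P(X=2) = 2/49 + 9/49 + 3/49 + 3/49 = 17/49
  P(X=3) = 2/49 + 1/49 + 4/49 + 1/49 = 8/49
H(X) = -[(2/7)·log₂(2/7) + (10/49)·log₂(10/49) + (17/49)·log₂(17/49) + (8/49)·log₂(8/49)]
  = 0.516387 + 0.467915 + 0.529861 + 0.426891 = 1.9411 bits

H(Y|X) = Σ_x P(x)·H(Y|X=x):
  X=0: P(X=0) = 2/7, P(Y|X=0) = (5/14, 3/14, 5/14, 1/14) → H(Y|X=0) = 1.809200
  X=1: P(X=1) = 10/49, P(Y|X=1) = (3/10, 3/10, 1/5, 1/5) → H(Y|X=1) = 1.970951
  X=2: P(X=2) = 17/49, P(Y|X=2) = (2/17, 9/17, 3/17, 3/17) → H(Y|X=2) = 1.732222
  X=3: P(X=3) = 8/49, P(Y|X=3) = (1/4, 1/8, 1/2, 1/8) → H(Y|X=3) = 1.750000
H(Y|X) = (2/7)·1.809200 + (10/49)·1.970951 + (17/49)·1.732222 + (8/49)·1.750000 = 1.8058 bits

H(X,Y) = -Σ_{x,y} P(x,y) log₂ P(x,y). Per-cell terms -P(x,y)·log₂P(x,y):
  X=0: 0.335998, 0.246719, 0.335998, 0.114586
  X=1: 0.246719, 0.246719, 0.188356, 0.188356
  X=2: 0.188356, 0.449042, 0.246719, 0.246719
  X=3: 0.188356, 0.114586, 0.295078, 0.114586
Sum of the 16 terms: H(X,Y) = 3.7469 bits

Chain rule check:
  H(X) + H(Y|X) = 1.9411 + 1.8058 = 3.7469 bits
  H(X,Y) = 3.7469 bits
✓ Chain rule verified.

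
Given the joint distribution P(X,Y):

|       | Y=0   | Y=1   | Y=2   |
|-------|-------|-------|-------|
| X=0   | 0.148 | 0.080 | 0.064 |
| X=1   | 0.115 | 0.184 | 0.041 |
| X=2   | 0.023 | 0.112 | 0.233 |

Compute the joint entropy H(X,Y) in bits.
2.9190 bits

H(X,Y) = -Σ_{x,y} P(x,y) log₂ P(x,y). Per-cell terms -P(x,y)·log₂P(x,y):
  X=0: 0.40794, 0.29151, 0.25381
  X=1: 0.35883, 0.44937, 0.18894
  X=2: 0.12517, 0.35374, 0.48967
Sum of the 9 terms: H(X,Y) = 2.9190 bits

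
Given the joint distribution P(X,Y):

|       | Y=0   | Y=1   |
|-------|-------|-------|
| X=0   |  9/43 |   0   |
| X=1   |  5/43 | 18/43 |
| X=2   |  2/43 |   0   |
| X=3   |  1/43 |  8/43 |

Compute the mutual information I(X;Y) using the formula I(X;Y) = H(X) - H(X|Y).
0.4588 bits

I(X;Y) = H(X) - H(X|Y)

Marginal of X (row sums):
  P(X=0) = 9/43 + 0 = 9/43
  P(X=1) = 5/43 + 18/43 = 23/43
  P(X=2) = 2/43 + 0 = 2/43
  P(X=3) = 1/43 + 8/43 = 9/43
H(X) = -[(9/43)·log₂(9/43) + (23/43)·log₂(23/43) + (2/43)·log₂(2/43) + (9/43)·log₂(9/43)]
  = 0.47226 + 0.48284 + 0.20587 + 0.47226 = 1.6332 bits

Marginal of Y (column sums):
  P(Y=0) = 9/43 + 5/43 + 2/43 + 1/43 = 17/43
  P(Y=1) = 0 + 18/43 + 0 + 8/43 = 26/43
H(X|Y) = Σ_y P(y)·H(X|Y=y):
  Y=0: P(Y=0) = 17/43, P(X|Y=0) = (9/17, 5/17, 2/17, 1/17) → H(X|Y=0) = 1.60870
  Y=1: P(Y=1) = 26/43, P(X|Y=1) = (0, 9/13, 0, 4/13) → H(X|Y=1) = 0.89049
H(X|Y) = (17/43)·1.60870 + (26/43)·0.89049 = 1.1744 bits

I(X;Y) = H(X) - H(X|Y) = 1.6332 - 1.1744 = 0.4588 bits

Cross-check via I(X;Y) = H(X) + H(Y) - H(X,Y): computing H(Y) from the column sums and H(X,Y) from the 8 cells in the same way gives H(Y) = 0.9682 bits and H(X,Y) = 2.1426 bits, so
I(X;Y) = 1.6332 + 0.9682 - 2.1426 = 0.4588 bits ✓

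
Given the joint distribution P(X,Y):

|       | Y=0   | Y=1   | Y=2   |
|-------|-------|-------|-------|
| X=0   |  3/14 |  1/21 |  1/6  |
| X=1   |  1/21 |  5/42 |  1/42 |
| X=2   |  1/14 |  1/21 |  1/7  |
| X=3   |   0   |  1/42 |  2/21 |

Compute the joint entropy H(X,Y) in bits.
3.1529 bits

H(X,Y) = -Σ_{x,y} P(x,y) log₂ P(x,y). Per-cell terms -P(x,y)·log₂P(x,y):
  X=0: 0.47623, 0.20916, 0.43083
  X=1: 0.20916, 0.36552, 0.12839
  X=2: 0.27195, 0.20916, 0.40105
  X=3: 0.00000, 0.12839, 0.32308
  (cells with P = 0 contribute 0)
Sum of the 12 terms: H(X,Y) = 3.1529 bits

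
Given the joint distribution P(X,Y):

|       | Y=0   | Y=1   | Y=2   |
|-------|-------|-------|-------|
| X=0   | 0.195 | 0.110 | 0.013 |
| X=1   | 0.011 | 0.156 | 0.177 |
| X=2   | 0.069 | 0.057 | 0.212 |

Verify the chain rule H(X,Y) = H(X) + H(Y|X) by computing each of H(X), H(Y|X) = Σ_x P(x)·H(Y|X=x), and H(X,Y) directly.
H(X) = 1.5842 bits, H(Y|X) = 1.2155 bits, H(X,Y) = 2.7997 bits

Marginal of X (row sums):
  P(X=0) = 0.195 + 0.110 + 0.013 = 0.318
  P(X=1) = 0.011 + 0.156 + 0.177 = 0.344
  P(X=2) = 0.069 + 0.057 + 0.212 = 0.338
H(X) = -[0.318·log₂(0.318) + 0.344·log₂(0.344) + 0.338·log₂(0.338)]
  = 0.525623 + 0.529595 + 0.528938 = 1.5842 bits

H(Y|X) = Σ_x P(x)·H(Y|X=x):
  X=0: P(X=0) = 0.318, P(Y|X=0) = (65/106, 55/159, 13/318) → H(Y|X=0) = 1.150981
  X=1: P(X=1) = 0.344, P(Y|X=1) = (11/344, 39/86, 177/344) → H(Y|X=1) = 1.169455
  X=2: P(X=2) = 0.338, P(Y|X=2) = (69/338, 57/338, 106/169) → H(Y|X=2) = 1.323122
H(Y|X) = 0.318·1.150981 + 0.344·1.169455 + 0.338·1.323122 = 1.2155 bits

H(X,Y) = -Σ_{x,y} P(x,y) log₂ P(x,y). Per-cell terms -P(x,y)·log₂P(x,y):
  X=0: 0.459899, 0.350287, 0.081449
  X=1: 0.071570, 0.418140, 0.442178
  X=2: 0.266151, 0.235575, 0.474427
Sum of the 9 terms: H(X,Y) = 2.7997 bits

Chain rule check:
  H(X) + H(Y|X) = 1.5842 + 1.2155 = 2.7997 bits
  H(X,Y) = 2.7997 bits
✓ Chain rule verified.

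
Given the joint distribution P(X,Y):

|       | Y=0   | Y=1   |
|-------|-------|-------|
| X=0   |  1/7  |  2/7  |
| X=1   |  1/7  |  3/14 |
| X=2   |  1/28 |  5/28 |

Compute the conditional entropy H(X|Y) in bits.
1.5043 bits

H(X|Y) = H(X,Y) - H(Y)

H(X,Y) = -Σ_{x,y} P(x,y) log₂ P(x,y). Per-cell terms -P(x,y)·log₂P(x,y):
  X=0: 0.40105, 0.51639
  X=1: 0.40105, 0.47623
  X=2: 0.17169, 0.44383
Sum of the 6 terms: H(X,Y) = 2.4102 bits

Marginal of Y (column sums):
  P(Y=0) = 1/7 + 1/7 + 1/28 = 9/28
  P(Y=1) = 2/7 + 3/14 + 5/28 = 19/28
H(Y) = -[(9/28)·log₂(9/28) + (19/28)·log₂(19/28)]
  = 0.52632 + 0.37961 = 0.9059 bits

H(X|Y) = H(X,Y) - H(Y) = 2.4102 - 0.9059 = 1.5043 bits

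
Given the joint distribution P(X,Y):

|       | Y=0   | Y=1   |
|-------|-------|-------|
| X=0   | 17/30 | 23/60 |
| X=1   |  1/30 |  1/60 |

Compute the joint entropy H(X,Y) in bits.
1.2566 bits

H(X,Y) = -Σ_{x,y} P(x,y) log₂ P(x,y). Per-cell terms -P(x,y)·log₂P(x,y):
  X=0: 0.4643, 0.5303
  X=1: 0.1636, 0.0984
Sum of the 4 terms: H(X,Y) = 1.2566 bits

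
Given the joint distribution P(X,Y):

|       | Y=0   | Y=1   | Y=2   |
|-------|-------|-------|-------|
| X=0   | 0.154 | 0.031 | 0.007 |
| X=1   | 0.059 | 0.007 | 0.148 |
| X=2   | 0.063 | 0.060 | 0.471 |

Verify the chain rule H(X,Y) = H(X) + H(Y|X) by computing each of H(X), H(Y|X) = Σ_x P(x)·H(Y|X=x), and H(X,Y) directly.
H(X) = 1.3795 bits, H(Y|X) = 0.9470 bits, H(X,Y) = 2.3265 bits

Marginal of X (row sums):
  P(X=0) = 0.154 + 0.031 + 0.007 = 0.192
  P(X=1) = 0.059 + 0.007 + 0.148 = 0.214
  P(X=2) = 0.063 + 0.060 + 0.471 = 0.594
H(X) = -[0.192·log₂(0.192) + 0.214·log₂(0.214) + 0.594·log₂(0.594)]
  = 0.45712 + 0.47600 + 0.44637 = 1.3795 bits

H(Y|X) = Σ_x P(x)·H(Y|X=x):
  X=0: P(X=0) = 0.192, P(Y|X=0) = (77/96, 31/192, 7/192) → H(Y|X=0) = 0.85415
  X=1: P(X=1) = 0.214, P(Y|X=1) = (59/214, 7/214, 74/107) → H(Y|X=1) = 1.04181
  X=2: P(X=2) = 0.594, P(Y|X=2) = (7/66, 10/99, 157/198) → H(Y|X=2) = 0.94283
H(Y|X) = 0.192·0.85415 + 0.214·1.04181 + 0.594·0.94283 = 0.9470 bits

H(X,Y) = -Σ_{x,y} P(x,y) log₂ P(x,y). Per-cell terms -P(x,y)·log₂P(x,y):
  X=0: 0.41565, 0.15536, 0.05011
  X=1: 0.24091, 0.05011, 0.40794
  X=2: 0.25128, 0.24353, 0.51160
Sum of the 9 terms: H(X,Y) = 2.3265 bits

Chain rule check:
  H(X) + H(Y|X) = 1.3795 + 0.9470 = 2.3265 bits
  H(X,Y) = 2.3265 bits
✓ Chain rule verified.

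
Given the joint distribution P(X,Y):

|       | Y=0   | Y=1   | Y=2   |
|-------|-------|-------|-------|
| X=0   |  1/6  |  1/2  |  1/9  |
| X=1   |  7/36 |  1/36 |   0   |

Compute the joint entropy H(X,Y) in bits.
1.8860 bits

H(X,Y) = -Σ_{x,y} P(x,y) log₂ P(x,y). Per-cell terms -P(x,y)·log₂P(x,y):
  X=0: 0.4308, 0.5000, 0.3522
  X=1: 0.4594, 0.1436, 0.0000
  (cells with P = 0 contribute 0)
Sum of the 6 terms: H(X,Y) = 1.8860 bits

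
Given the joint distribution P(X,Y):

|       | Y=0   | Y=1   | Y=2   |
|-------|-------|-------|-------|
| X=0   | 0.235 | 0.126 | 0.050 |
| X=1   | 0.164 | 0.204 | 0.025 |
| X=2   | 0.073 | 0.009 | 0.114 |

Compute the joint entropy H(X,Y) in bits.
2.8062 bits

H(X,Y) = -Σ_{x,y} P(x,y) log₂ P(x,y). Per-cell terms -P(x,y)·log₂P(x,y):
  X=0: 0.4910, 0.3766, 0.2161
  X=1: 0.4278, 0.4678, 0.1330
  X=2: 0.2756, 0.0612, 0.3571
Sum of the 9 terms: H(X,Y) = 2.8062 bits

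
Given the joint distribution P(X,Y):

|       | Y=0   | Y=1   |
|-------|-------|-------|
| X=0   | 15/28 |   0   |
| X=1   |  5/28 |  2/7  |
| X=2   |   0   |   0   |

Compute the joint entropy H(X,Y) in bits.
1.4426 bits

H(X,Y) = -Σ_{x,y} P(x,y) log₂ P(x,y). Per-cell terms -P(x,y)·log₂P(x,y):
  X=0: 0.4824, 0.0000
  X=1: 0.4438, 0.5164
  X=2: 0.0000, 0.0000
  (cells with P = 0 contribute 0)
Sum of the 6 terms: H(X,Y) = 1.4426 bits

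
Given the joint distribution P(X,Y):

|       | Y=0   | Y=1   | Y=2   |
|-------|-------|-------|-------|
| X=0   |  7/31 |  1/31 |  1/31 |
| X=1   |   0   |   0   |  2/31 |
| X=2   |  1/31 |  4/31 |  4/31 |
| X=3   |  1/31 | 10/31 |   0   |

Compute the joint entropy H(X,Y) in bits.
2.6680 bits

H(X,Y) = -Σ_{x,y} P(x,y) log₂ P(x,y). Per-cell terms -P(x,y)·log₂P(x,y):
  X=0: 0.4848, 0.1598, 0.1598
  X=1: 0.0000, 0.0000, 0.2551
  X=2: 0.1598, 0.3812, 0.3812
  X=3: 0.1598, 0.5265, 0.0000
  (cells with P = 0 contribute 0)
Sum of the 12 terms: H(X,Y) = 2.6680 bits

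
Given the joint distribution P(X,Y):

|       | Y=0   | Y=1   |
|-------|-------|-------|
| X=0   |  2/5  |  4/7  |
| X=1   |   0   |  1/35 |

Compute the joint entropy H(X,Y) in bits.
1.1367 bits

H(X,Y) = -Σ_{x,y} P(x,y) log₂ P(x,y). Per-cell terms -P(x,y)·log₂P(x,y):
  X=0: 0.5288, 0.4613
  X=1: 0.0000, 0.1466
  (cells with P = 0 contribute 0)
Sum of the 4 terms: H(X,Y) = 1.1367 bits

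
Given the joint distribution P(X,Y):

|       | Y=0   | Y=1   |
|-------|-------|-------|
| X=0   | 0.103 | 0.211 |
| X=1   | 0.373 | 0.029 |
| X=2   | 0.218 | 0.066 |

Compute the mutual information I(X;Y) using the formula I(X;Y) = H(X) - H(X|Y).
0.2294 bits

I(X;Y) = H(X) - H(X|Y)

Marginal of X (row sums):
  P(X=0) = 0.103 + 0.211 = 0.314
  P(X=1) = 0.373 + 0.029 = 0.402
  P(X=2) = 0.218 + 0.066 = 0.284
H(X) = -[0.314·log₂(0.314) + 0.402·log₂(0.402) + 0.284·log₂(0.284)]
  = 0.5247 + 0.5285 + 0.5158 = 1.5690 bits

Marginal of Y (column sums):
  P(Y=0) = 0.103 + 0.373 + 0.218 = 0.694
  P(Y=1) = 0.211 + 0.029 + 0.066 = 0.306
H(X|Y) = Σ_y P(y)·H(X|Y=y):
  Y=0: P(Y=0) = 0.694, P(X|Y=0) = (103/694, 373/694, 109/347) → H(X|Y=0) = 1.4147
  Y=1: P(Y=1) = 0.306, P(X|Y=1) = (211/306, 29/306, 11/51) → H(X|Y=1) = 1.1693
H(X|Y) = 0.694·1.4147 + 0.306·1.1693 = 1.3396 bits

I(X;Y) = H(X) - H(X|Y) = 1.5690 - 1.3396 = 0.2294 bits

Cross-check via I(X;Y) = H(X) + H(Y) - H(X,Y): computing H(Y) from the column sums and H(X,Y) from the 6 cells in the same way gives H(Y) = 0.8885 bits and H(X,Y) = 2.2281 bits, so
I(X;Y) = 1.5690 + 0.8885 - 2.2281 = 0.2294 bits ✓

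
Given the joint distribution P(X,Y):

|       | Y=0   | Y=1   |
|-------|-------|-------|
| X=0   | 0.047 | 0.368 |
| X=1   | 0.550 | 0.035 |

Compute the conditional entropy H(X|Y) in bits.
0.4090 bits

H(X|Y) = H(X,Y) - H(Y)

H(X,Y) = -Σ_{x,y} P(x,y) log₂ P(x,y). Per-cell terms -P(x,y)·log₂P(x,y):
  X=0: 0.2073, 0.5307
  X=1: 0.4744, 0.1693
Sum of the 4 terms: H(X,Y) = 1.3817 bits

Marginal of Y (column sums):
  P(Y=0) = 0.047 + 0.550 = 0.597
  P(Y=1) = 0.368 + 0.035 = 0.403
H(Y) = -[0.597·log₂(0.597) + 0.403·log₂(0.403)]
  = 0.4443 + 0.5284 = 0.9727 bits

H(X|Y) = H(X,Y) - H(Y) = 1.3817 - 0.9727 = 0.4090 bits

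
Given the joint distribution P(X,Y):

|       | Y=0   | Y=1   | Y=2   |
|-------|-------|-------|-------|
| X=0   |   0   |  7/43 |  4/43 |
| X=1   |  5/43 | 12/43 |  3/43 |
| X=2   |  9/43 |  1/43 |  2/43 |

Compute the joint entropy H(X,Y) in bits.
2.6922 bits

H(X,Y) = -Σ_{x,y} P(x,y) log₂ P(x,y). Per-cell terms -P(x,y)·log₂P(x,y):
  X=0: 0.00000, 0.42633, 0.31872
  X=1: 0.36097, 0.51385, 0.26800
  X=2: 0.47226, 0.12619, 0.20587
  (cells with P = 0 contribute 0)
Sum of the 9 terms: H(X,Y) = 2.6922 bits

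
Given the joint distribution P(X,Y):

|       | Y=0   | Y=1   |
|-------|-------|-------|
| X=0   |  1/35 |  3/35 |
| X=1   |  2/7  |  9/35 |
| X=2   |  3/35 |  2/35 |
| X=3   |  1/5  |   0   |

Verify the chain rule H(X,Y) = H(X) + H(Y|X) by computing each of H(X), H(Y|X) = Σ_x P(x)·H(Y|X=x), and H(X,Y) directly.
H(X) = 1.7015 bits, H(Y|X) = 0.7732 bits, H(X,Y) = 2.4747 bits

Marginal of X (row sums):
  P(X=0) = 1/35 + 3/35 = 4/35
  P(X=1) = 2/7 + 9/35 = 19/35
  P(X=2) = 3/35 + 2/35 = 1/7
  P(X=3) = 1/5 + 0 = 1/5
H(X) = -[(4/35)·log₂(4/35) + (19/35)·log₂(19/35) + (1/7)·log₂(1/7) + (1/5)·log₂(1/5)]
  = 0.35763 + 0.47845 + 0.40105 + 0.46439 = 1.7015 bits

H(Y|X) = Σ_x P(x)·H(Y|X=x):
  X=0: P(X=0) = 4/35, P(Y|X=0) = (1/4, 3/4) → H(Y|X=0) = 0.81128
  X=1: P(X=1) = 19/35, P(Y|X=1) = (10/19, 9/19) → H(Y|X=1) = 0.99800
  X=2: P(X=2) = 1/7, P(Y|X=2) = (3/5, 2/5) → H(Y|X=2) = 0.97095
  X=3: P(X=3) = 1/5, P(Y|X=3) = (1, 0) → H(Y|X=3) = 0.00000
H(Y|X) = (4/35)·0.81128 + (19/35)·0.99800 + (1/7)·0.97095 + (1/5)·0.00000 = 0.7732 bits

H(X,Y) = -Σ_{x,y} P(x,y) log₂ P(x,y). Per-cell terms -P(x,y)·log₂P(x,y):
  X=0: 0.14655, 0.30380
  X=1: 0.51639, 0.50383
  X=2: 0.30380, 0.23596
  X=3: 0.46439, 0.00000
  (cells with P = 0 contribute 0)
Sum of the 8 terms: H(X,Y) = 2.4747 bits

Chain rule check:
  H(X) + H(Y|X) = 1.7015 + 0.7732 = 2.4747 bits
  H(X,Y) = 2.4747 bits
✓ Chain rule verified.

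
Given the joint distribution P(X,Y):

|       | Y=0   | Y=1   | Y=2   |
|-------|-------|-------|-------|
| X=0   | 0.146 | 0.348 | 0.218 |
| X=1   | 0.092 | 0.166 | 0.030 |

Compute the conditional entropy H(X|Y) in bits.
0.8275 bits

H(X|Y) = H(X,Y) - H(Y)

H(X,Y) = -Σ_{x,y} P(x,y) log₂ P(x,y). Per-cell terms -P(x,y)·log₂P(x,y):
  X=0: 0.40529, 0.52995, 0.47908
  X=1: 0.31668, 0.43006, 0.15177
Sum of the 6 terms: H(X,Y) = 2.3128 bits

Marginal of Y (column sums):
  P(Y=0) = 0.146 + 0.092 = 0.238
  P(Y=1) = 0.348 + 0.166 = 0.514
  P(Y=2) = 0.218 + 0.030 = 0.248
H(Y) = -[0.238·log₂(0.238) + 0.514·log₂(0.514) + 0.248·log₂(0.248)]
  = 0.49289 + 0.49352 + 0.49887 = 1.4853 bits

H(X|Y) = H(X,Y) - H(Y) = 2.3128 - 1.4853 = 0.8275 bits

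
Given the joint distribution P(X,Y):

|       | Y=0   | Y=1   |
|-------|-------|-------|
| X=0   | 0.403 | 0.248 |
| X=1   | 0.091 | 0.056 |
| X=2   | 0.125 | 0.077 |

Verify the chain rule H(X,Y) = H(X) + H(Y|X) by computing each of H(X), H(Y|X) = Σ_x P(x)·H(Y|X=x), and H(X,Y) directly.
H(X) = 1.2759 bits, H(Y|X) = 0.9587 bits, H(X,Y) = 2.2346 bits

Marginal of X (row sums):
  P(X=0) = 0.403 + 0.248 = 0.651
  P(X=1) = 0.091 + 0.056 = 0.147
  P(X=2) = 0.125 + 0.077 = 0.202
H(X) = -[0.651·log₂(0.651) + 0.147·log₂(0.147) + 0.202·log₂(0.202)]
  = 0.40315 + 0.40662 + 0.46613 = 1.2759 bits

H(Y|X) = Σ_x P(x)·H(Y|X=x):
  X=0: P(X=0) = 0.651, P(Y|X=0) = (13/21, 8/21) → H(Y|X=0) = 0.95871
  X=1: P(X=1) = 0.147, P(Y|X=1) = (13/21, 8/21) → H(Y|X=1) = 0.95871
  X=2: P(X=2) = 0.202, P(Y|X=2) = (125/202, 77/202) → H(Y|X=2) = 0.95888
H(Y|X) = 0.651·0.95871 + 0.147·0.95871 + 0.202·0.95888 = 0.9587 bits

H(X,Y) = -Σ_{x,y} P(x,y) log₂ P(x,y). Per-cell terms -P(x,y)·log₂P(x,y):
  X=0: 0.52839, 0.49887
  X=1: 0.31468, 0.23287
  X=2: 0.37500, 0.28482
Sum of the 6 terms: H(X,Y) = 2.2346 bits

Chain rule check:
  H(X) + H(Y|X) = 1.2759 + 0.9587 = 2.2346 bits
  H(X,Y) = 2.2346 bits
✓ Chain rule verified.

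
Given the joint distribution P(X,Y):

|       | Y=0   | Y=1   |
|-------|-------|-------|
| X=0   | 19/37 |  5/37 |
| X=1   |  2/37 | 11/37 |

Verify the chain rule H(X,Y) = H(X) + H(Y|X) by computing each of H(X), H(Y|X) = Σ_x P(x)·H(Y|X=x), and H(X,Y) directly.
H(X) = 0.9353 bits, H(Y|X) = 0.6965 bits, H(X,Y) = 1.6318 bits

Marginal of X (row sums):
  P(X=0) = 19/37 + 5/37 = 24/37
  P(X=1) = 2/37 + 11/37 = 13/37
H(X) = -[(24/37)·log₂(24/37) + (13/37)·log₂(13/37)]
  = 0.4051 + 0.5302 = 0.9353 bits

H(Y|X) = Σ_x P(x)·H(Y|X=x):
  X=0: P(X=0) = 24/37, P(Y|X=0) = (19/24, 5/24) → H(Y|X=0) = 0.7383
  X=1: P(X=1) = 13/37, P(Y|X=1) = (2/13, 11/13) → H(Y|X=1) = 0.6194
H(Y|X) = (24/37)·0.7383 + (13/37)·0.6194 = 0.6965 bits

H(X,Y) = -Σ_{x,y} P(x,y) log₂ P(x,y). Per-cell terms -P(x,y)·log₂P(x,y):
  X=0: 0.4938, 0.3902
  X=1: 0.2275, 0.5203
Sum of the 4 terms: H(X,Y) = 1.6318 bits

Chain rule check:
  H(X) + H(Y|X) = 0.9353 + 0.6965 = 1.6318 bits
  H(X,Y) = 1.6318 bits
✓ Chain rule verified.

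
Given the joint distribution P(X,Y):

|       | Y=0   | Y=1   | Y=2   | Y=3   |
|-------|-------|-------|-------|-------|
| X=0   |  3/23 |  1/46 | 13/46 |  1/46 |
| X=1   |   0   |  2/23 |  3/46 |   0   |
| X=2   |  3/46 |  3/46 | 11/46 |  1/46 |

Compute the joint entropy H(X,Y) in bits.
2.8293 bits

H(X,Y) = -Σ_{x,y} P(x,y) log₂ P(x,y). Per-cell terms -P(x,y)·log₂P(x,y):
  X=0: 0.383296, 0.120077, 0.515230, 0.120077
  X=1: 0.000000, 0.306397, 0.256865, 0.000000
  X=2: 0.256865, 0.256865, 0.493596, 0.120077
  (cells with P = 0 contribute 0)
Sum of the 12 terms: H(X,Y) = 2.8293 bits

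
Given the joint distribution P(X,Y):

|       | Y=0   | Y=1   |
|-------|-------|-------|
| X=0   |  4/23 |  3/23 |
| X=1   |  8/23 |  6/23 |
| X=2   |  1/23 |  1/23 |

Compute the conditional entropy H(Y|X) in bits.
0.9865 bits

H(Y|X) = H(X,Y) - H(X)

H(X,Y) = -Σ_{x,y} P(x,y) log₂ P(x,y). Per-cell terms -P(x,y)·log₂P(x,y):
  X=0: 0.4389, 0.3833
  X=1: 0.5299, 0.5057
  X=2: 0.1967, 0.1967
Sum of the 6 terms: H(X,Y) = 2.2512 bits

Marginal of X (row sums):
  P(X=0) = 4/23 + 3/23 = 7/23
  P(X=1) = 8/23 + 6/23 = 14/23
  P(X=2) = 1/23 + 1/23 = 2/23
H(X) = -[(7/23)·log₂(7/23) + (14/23)·log₂(14/23) + (2/23)·log₂(2/23)]
  = 0.5223 + 0.4360 + 0.3064 = 1.2647 bits

H(Y|X) = H(X,Y) - H(X) = 2.2512 - 1.2647 = 0.9865 bits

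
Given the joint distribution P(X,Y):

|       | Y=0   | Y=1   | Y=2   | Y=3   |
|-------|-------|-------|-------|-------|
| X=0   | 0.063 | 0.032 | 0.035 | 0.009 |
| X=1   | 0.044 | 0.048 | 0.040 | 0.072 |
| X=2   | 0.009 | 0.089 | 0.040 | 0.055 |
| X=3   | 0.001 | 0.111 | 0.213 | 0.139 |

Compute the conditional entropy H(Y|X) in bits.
1.6932 bits

H(Y|X) = H(X,Y) - H(X)

H(X,Y) = -Σ_{x,y} P(x,y) log₂ P(x,y). Per-cell terms -P(x,y)·log₂P(x,y):
  X=0: 0.25128, 0.15891, 0.16928, 0.06116
  X=1: 0.19828, 0.21028, 0.18575, 0.27330
  X=2: 0.06116, 0.31061, 0.18575, 0.23014
  X=3: 0.00997, 0.35202, 0.47522, 0.39571
Sum of the 16 terms: H(X,Y) = 3.5288 bits

Marginal of X (row sums):
  P(X=0) = 0.063 + 0.032 + 0.035 + 0.009 = 0.139
  P(X=1) = 0.044 + 0.048 + 0.040 + 0.072 = 0.204
  P(X=2) = 0.009 + 0.089 + 0.040 + 0.055 = 0.193
  P(X=3) = 0.001 + 0.111 + 0.213 + 0.139 = 0.464
H(X) = -[0.139·log₂(0.139) + 0.204·log₂(0.204) + 0.193·log₂(0.193) + 0.464·log₂(0.464)]
  = 0.39571 + 0.46785 + 0.45805 + 0.51402 = 1.8356 bits

H(Y|X) = H(X,Y) - H(X) = 3.5288 - 1.8356 = 1.6932 bits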